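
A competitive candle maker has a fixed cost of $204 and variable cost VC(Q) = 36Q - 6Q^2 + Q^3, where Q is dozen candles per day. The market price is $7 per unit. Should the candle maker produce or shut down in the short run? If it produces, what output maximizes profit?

From TC, MC = TC'(Q) = 36 - 12Q + 3Q^2 and AVC = VC/Q = 36 - 6Q + Q^2.
AVC hits its minimum where MC = AVC, at Q = 3, giving min AVC = 36 - 6·3 + 3^2 = $27.
Since P = $7 < min AVC = $27, price fails to cover variable cost at any output.
The firm minimizes its loss by shutting down and losing only its fixed cost of $204.

Shut down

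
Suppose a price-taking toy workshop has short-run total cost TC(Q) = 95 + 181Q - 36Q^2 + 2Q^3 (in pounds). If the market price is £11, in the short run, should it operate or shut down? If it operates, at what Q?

Variable cost is VC = 181Q - 36Q^2 + 2Q^3, so AVC = VC/Q = 181 - 36Q + 2Q^2 and MC = dTC/dQ = 181 - 72Q + 6Q^2.
The AVC parabola has its vertex at Q = 36/4 = 9, where AVC = 181 - 36·9 + 2·9^2 = £19.
Since P = £11 < min AVC = £19, price fails to cover variable cost at any output.
Best response: produce nothing and absorb the £95 fixed cost.

Shut down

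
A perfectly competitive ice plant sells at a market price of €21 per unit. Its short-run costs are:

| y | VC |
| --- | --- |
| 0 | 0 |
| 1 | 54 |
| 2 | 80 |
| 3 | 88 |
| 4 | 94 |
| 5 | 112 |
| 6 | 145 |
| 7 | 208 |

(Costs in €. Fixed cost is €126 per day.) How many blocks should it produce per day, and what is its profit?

Tabulate TR − TC: y=0: -126; y=1: -159; y=2: -164; y=3: -151; y=4: -136; y=5: -133; y=6: -145; y=7: -187.
Profit is highest at y = 0. Equivalently, the lowest AVC in the table is 112/5 ≈ €22.40 at y = 5, and P = €21 falls below it — price never covers variable cost, so the firm shuts down and loses only its fixed cost.

y = 0 (shut down); profit = -€126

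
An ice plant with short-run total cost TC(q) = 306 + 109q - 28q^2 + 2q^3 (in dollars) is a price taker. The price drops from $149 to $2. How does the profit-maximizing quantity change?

Output falls from 10 to 0 (the firm shuts down)

AVC = 109 - 28q + 2q^2, minimized at q = 7 where min AVC = $11. MC = 109 - 56q + 6q^2.
With P = $149 above the shutdown price, P = MC gives q = 10.
At P = $2 < min AVC = $11, price no longer covers variable cost at any output, so the firm shuts down: q = 0.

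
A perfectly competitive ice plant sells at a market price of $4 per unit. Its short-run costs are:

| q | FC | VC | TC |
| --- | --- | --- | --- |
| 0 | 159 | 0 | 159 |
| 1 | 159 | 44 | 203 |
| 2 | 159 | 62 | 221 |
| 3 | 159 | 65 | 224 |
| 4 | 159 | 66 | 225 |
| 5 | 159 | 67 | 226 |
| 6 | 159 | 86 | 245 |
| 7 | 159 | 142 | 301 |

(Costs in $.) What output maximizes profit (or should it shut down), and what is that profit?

Tabulate TR − TC: q=0: -159; q=1: -199; q=2: -213; q=3: -212; q=4: -209; q=5: -206; q=6: -221; q=7: -273.
Profit is highest at q = 0. Equivalently, the lowest AVC in the table is 67/5 ≈ $13.40 at q = 5, and P = $4 falls below it — price never covers variable cost, so the firm shuts down and loses only its fixed cost.

q = 0 (shut down); profit = -$159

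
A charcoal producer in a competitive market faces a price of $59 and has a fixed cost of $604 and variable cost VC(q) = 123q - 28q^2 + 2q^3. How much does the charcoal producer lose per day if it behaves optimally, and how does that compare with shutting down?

Profit = -$348 at q = 8

AVC = 123 - 28q + 2q^2; min AVC = $25 at q = 7. Since P = $59 ≥ min AVC, the firm produces.
With MC = 123 - 56q + 6q^2, P = MC on the upward-sloping part at q* = 8.
TR = 59·8 = 472. TC = 604 + 216 = 820. Profit = 472 − 820 = -$348.
By producing, the firm covers all variable cost plus $256 of fixed cost; shutting down would lose the full $604.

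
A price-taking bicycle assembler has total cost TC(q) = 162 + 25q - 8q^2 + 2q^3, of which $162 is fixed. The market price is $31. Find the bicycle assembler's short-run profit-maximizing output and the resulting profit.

AVC = 25 - 8q + 2q^2; min AVC = $17 at q = 2. Since P = $31 ≥ min AVC, the firm produces.
MC = 25 - 16q + 6q^2. Setting P = MC and taking the root on the rising branch gives q* = 3.
TR = 31·3 = 93. TC = 162 + 57 = 219. Profit = 93 − 219 = -$126.
Shutting down would mean losing the fixed cost of $162, so operating at a loss of $126 is better by $36.

Profit = -$126 at q = 3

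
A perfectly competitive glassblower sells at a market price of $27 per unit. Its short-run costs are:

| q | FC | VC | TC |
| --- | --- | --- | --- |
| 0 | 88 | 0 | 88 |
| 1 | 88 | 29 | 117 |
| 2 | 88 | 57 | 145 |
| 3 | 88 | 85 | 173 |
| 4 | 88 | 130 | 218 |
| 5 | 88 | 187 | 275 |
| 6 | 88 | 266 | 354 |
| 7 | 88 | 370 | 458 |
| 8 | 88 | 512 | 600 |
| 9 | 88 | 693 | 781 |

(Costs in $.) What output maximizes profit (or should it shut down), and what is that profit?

q = 0 (shut down); profit = -$88

Compute π = P·q − TC at each output: q=0: -88; q=1: -90; q=2: -91; q=3: -92; q=4: -110; q=5: -140; q=6: -192; q=7: -269; q=8: -384; q=9: -538.
Profit is highest at q = 0. Equivalently, the lowest AVC in the table is 85/3 ≈ $28.33 at q = 3, and P = $27 falls below it — price never covers variable cost, so the firm shuts down and loses only its fixed cost.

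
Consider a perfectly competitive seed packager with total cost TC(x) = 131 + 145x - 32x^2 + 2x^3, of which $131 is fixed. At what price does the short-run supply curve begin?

The firm shuts down when price falls below the minimum of average variable cost. AVC = VC/x = 145 - 32x + 2x^2.
At the minimum of AVC, MC = AVC. MC = 145 - 64x + 6x^2; setting MC = AVC gives 4x^2 - 32x = 0, so x = 8. min AVC = 17.
For P < $17 the firm produces nothing.

$17 per unit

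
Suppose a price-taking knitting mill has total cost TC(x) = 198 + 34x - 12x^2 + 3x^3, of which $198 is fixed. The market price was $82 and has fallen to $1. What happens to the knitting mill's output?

Output falls from 4 to 0 (the firm shuts down)

MC = 34 - 24x + 9x^2; the shutdown threshold is min AVC = $22 (at x = 2).
At P = $82 ≥ min AVC, set P = MC on the rising branch: x = 4.
At P = $1 < min AVC = $22, price no longer covers variable cost at any output, so the firm shuts down: x = 0.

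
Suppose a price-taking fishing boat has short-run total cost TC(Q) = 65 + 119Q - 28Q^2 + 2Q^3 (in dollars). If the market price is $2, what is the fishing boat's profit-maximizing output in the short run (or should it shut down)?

From TC, MC = TC'(Q) = 119 - 56Q + 6Q^2 and AVC = VC/Q = 119 - 28Q + 2Q^2.
The AVC parabola has its vertex at Q = 28/4 = 7, where AVC = 119 - 28·7 + 2·7^2 = $21.
P = $2 lies below min AVC = $21; no output level covers variable cost.
Best response: produce nothing and absorb the $65 fixed cost.

Shut down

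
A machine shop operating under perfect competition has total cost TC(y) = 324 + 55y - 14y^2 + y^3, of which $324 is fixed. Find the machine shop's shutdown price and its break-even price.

Shutdown price = min AVC. AVC = 55 - 14y + y^2, with vertex at y = 7 and minimum $6.
ATC = 324/y + 55 - 14y + y^2. Setting dATC/dy = −324/y^2 − 14 + 2y = 0 gives y = 9 (since 2·9^3 − 14·9^2 = 324).
min ATC = 324/9 + 55 − 14·9 + 9^2 = $46. That is the break-even price.
Between these two prices the firm operates at a loss; above $46 it earns a profit.

Shutdown price = $6; break-even price = $46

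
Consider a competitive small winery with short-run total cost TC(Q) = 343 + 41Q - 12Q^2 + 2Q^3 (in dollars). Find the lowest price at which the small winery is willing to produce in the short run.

The shutdown price is the minimum of AVC. VC = 41Q - 12Q^2 + 2Q^3, so AVC = 41 - 12Q + 2Q^2.
dAVC/dQ = -12 + 4Q = 0 gives Q = 3. min AVC = 41 - 12·3 + 2·3^2 = 23.
So the shutdown price is $23.

$23 per unit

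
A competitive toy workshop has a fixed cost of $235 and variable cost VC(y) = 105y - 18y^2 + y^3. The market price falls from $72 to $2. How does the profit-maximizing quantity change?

MC = 105 - 36y + 3y^2; the shutdown threshold is min AVC = $24 (at y = 9).
At P = $72 ≥ min AVC, set P = MC on the rising branch: y = 11.
At P = $2 < min AVC = $24, price no longer covers variable cost at any output, so the firm shuts down: y = 0.

Output falls from 11 to 0 (the firm shuts down)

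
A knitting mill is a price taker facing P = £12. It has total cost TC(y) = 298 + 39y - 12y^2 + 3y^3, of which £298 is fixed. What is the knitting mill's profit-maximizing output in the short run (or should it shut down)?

Strip out fixed cost: VC = 39y - 12y^2 + 3y^3. Then AVC = 39 - 12y + 3y^2 and MC = 39 - 24y + 9y^2.
The AVC parabola has its vertex at y = 12/6 = 2, where AVC = 39 - 12·2 + 3·2^2 = £27.
With P < min AVC (£12 < £27), every unit sold adds to the loss.
Best response: produce nothing and absorb the £298 fixed cost.

Shut down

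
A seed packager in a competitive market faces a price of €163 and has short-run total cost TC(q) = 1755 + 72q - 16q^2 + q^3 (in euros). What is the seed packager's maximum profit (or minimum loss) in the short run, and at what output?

AVC = 72 - 16q + q^2; min AVC = €8 at q = 8. Since P = €163 ≥ min AVC, the firm produces.
With MC = 72 - 32q + 3q^2, P = MC on the upward-sloping part at q* = 13.
TR = 163·13 = 2119. TC = 1755 + 429 = 2184. Profit = 2119 − 2184 = -€65.
By producing, the firm covers all variable cost plus €1690 of fixed cost; shutting down would lose the full €1755.

Profit = -€65 at q = 13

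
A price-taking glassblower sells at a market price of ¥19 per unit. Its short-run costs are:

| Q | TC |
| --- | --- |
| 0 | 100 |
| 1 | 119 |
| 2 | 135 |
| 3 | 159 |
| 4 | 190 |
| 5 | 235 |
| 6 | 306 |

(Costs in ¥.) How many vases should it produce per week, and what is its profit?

Tabulate TR − TC: Q=0: -100; Q=1: -100; Q=2: -97; Q=3: -102; Q=4: -114; Q=5: -140; Q=6: -192.
Profit is maximized at Q = 2. AVC there is 35/2 = ¥17.50 ≤ P, so producing beats shutting down (which would give -¥100).

Q = 2; profit = -¥97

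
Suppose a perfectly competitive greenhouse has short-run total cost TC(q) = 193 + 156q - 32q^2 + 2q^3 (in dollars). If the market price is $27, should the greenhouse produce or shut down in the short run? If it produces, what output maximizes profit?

Variable cost is VC = 156q - 32q^2 + 2q^3, so AVC = VC/q = 156 - 32q + 2q^2 and MC = dTC/dq = 156 - 64q + 6q^2.
AVC hits its minimum where MC = AVC, at q = 8, giving min AVC = 156 - 32·8 + 2·8^2 = $28.
Since P = $27 < min AVC = $28, price fails to cover variable cost at any output.
Shutting down limits the loss to fixed cost, $193.

Shut down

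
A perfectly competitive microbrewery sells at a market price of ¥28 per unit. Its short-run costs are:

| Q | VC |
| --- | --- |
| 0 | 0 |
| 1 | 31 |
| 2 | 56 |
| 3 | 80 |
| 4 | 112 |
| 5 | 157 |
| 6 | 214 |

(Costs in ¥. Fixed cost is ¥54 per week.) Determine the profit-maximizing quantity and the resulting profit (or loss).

Profit at each row (π = 28Q − TC): Q=0: -54; Q=1: -57; Q=2: -54; Q=3: -50; Q=4: -54; Q=5: -71; Q=6: -100.
Profit is maximized at Q = 3. AVC there is 80/3 = ¥26.67 ≤ P, so producing beats shutting down (which would give -¥54).

Q = 3; profit = -¥50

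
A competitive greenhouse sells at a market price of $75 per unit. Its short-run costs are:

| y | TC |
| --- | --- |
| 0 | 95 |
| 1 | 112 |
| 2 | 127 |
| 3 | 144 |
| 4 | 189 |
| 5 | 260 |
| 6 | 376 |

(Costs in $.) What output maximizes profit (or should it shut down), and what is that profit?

y = 5; profit = $115

Profit at each row (π = 75y − TC): y=0: -95; y=1: -37; y=2: 23; y=3: 81; y=4: 111; y=5: 115; y=6: 74.
Profit is maximized at y = 5. AVC there is 165/5 = $33 ≤ P, so producing beats shutting down (which would give -$95).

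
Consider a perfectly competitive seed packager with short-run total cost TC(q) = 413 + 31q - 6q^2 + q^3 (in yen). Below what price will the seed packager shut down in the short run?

The shutdown price is the minimum of AVC. VC = 31q - 6q^2 + q^3, so AVC = 31 - 6q + q^2.
At the minimum of AVC, MC = AVC. MC = 31 - 12q + 3q^2; setting MC = AVC gives 2q^2 - 6q = 0, so q = 3. min AVC = 22.
The firm shuts down for any P below ¥22.

¥22 per unit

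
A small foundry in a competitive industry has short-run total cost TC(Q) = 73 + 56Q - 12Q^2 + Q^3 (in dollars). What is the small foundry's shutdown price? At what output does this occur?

The shutdown price is the minimum of AVC. VC = 56Q - 12Q^2 + Q^3, so AVC = 56 - 12Q + Q^2.
dAVC/dQ = -12 + 2Q = 0 gives Q = 6. min AVC = 56 - 12·6 + 6^2 = 20.
For P < $20 the firm produces nothing.

$20 per unit, at Q = 6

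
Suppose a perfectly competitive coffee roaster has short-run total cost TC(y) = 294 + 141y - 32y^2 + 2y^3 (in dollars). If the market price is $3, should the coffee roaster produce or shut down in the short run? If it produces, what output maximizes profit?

Variable cost is VC = 141y - 32y^2 + 2y^3, so AVC = VC/y = 141 - 32y + 2y^2 and MC = dTC/dy = 141 - 64y + 6y^2.
AVC is minimized where dAVC/dy = -32 + 4y = 0, at y = 8; min AVC = 141 - 32·8 + 2·8^2 = $13.
With P < min AVC ($3 < $13), every unit sold adds to the loss.
Best response: produce nothing and absorb the $294 fixed cost.

Shut down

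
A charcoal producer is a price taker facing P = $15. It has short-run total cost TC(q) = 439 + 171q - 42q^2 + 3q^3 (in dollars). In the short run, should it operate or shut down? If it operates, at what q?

From TC, MC = TC'(q) = 171 - 84q + 9q^2 and AVC = VC/q = 171 - 42q + 3q^2.
The AVC parabola has its vertex at q = 42/6 = 7, where AVC = 171 - 42·7 + 3·7^2 = $24.
P = $15 lies below min AVC = $24; no output level covers variable cost.
Best response: produce nothing and absorb the $439 fixed cost.

Shut down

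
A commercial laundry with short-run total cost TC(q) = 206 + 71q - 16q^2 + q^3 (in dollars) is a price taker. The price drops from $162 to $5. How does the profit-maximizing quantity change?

Output falls from 13 to 0 (the firm shuts down)

AVC = 71 - 16q + q^2, minimized at q = 8 where min AVC = $7. MC = 71 - 32q + 3q^2.
At P = $162 ≥ min AVC, set P = MC on the rising branch: q = 13.
At P = $5 < min AVC = $7, price no longer covers variable cost at any output, so the firm shuts down: q = 0.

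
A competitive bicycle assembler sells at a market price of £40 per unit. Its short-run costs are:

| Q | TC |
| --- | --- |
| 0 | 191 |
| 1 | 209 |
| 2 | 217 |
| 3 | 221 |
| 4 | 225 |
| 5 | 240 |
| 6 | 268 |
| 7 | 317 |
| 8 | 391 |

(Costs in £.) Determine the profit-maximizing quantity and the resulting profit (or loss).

Q = 6; profit = -£28

Profit at each row (π = 40Q − TC): Q=0: -191; Q=1: -169; Q=2: -137; Q=3: -101; Q=4: -65; Q=5: -40; Q=6: -28; Q=7: -37; Q=8: -71.
Profit is maximized at Q = 6. AVC there is 77/6 = £12.83 ≤ P, so producing beats shutting down (which would give -£191).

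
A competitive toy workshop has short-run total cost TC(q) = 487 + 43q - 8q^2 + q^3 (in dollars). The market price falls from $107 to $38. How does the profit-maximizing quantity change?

AVC = 43 - 8q + q^2, minimized at q = 4 where min AVC = $27. MC = 43 - 16q + 3q^2.
With P = $107 above the shutdown price, P = MC gives q = 8.
At P = $38 ≥ min AVC, set P = MC: q = 5. The firm stays open but cuts output.

Output falls from 8 to 5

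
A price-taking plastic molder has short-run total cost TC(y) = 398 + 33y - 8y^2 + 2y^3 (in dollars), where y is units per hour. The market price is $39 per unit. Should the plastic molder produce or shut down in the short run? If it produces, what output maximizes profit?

Produce at y = 3

Strip out fixed cost: VC = 33y - 8y^2 + 2y^3. Then AVC = 33 - 8y + 2y^2 and MC = 33 - 16y + 6y^2.
AVC is minimized where dAVC/dy = -8 + 4y = 0, at y = 2; min AVC = 33 - 8·2 + 2·2^2 = $25.
Since P = $39 ≥ min AVC = $25, price covers variable cost and the firm should produce.
Set P = MC: 39 = 33 - 16y + 6y^2 → -6 - 16y + 6y^2 = 0. The roots are y = -1/3 and y = 3; the profit-maximizing output is on the rising part of MC, so y* = 3.
Check: AVC at y = 3 is $27 ≤ P, so revenue covers variable cost.
Profit = P·y − TC = 39·3 − 479 = -$362, a loss, but smaller than the $398 fixed cost the firm would lose by shutting down.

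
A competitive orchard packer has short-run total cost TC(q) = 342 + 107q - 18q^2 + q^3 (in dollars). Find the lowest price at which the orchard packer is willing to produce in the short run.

$26 per unit

The firm shuts down when price falls below the minimum of average variable cost. AVC = VC/q = 107 - 18q + q^2.
At the minimum of AVC, MC = AVC. MC = 107 - 36q + 3q^2; setting MC = AVC gives 2q^2 - 18q = 0, so q = 9. min AVC = 26.
For P < $26 the firm produces nothing.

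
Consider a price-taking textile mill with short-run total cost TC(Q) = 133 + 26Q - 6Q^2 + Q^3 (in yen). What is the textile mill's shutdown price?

The shutdown price is the minimum of AVC. VC = 26Q - 6Q^2 + Q^3, so AVC = 26 - 6Q + Q^2.
At the minimum of AVC, MC = AVC. MC = 26 - 12Q + 3Q^2; setting MC = AVC gives 2Q^2 - 6Q = 0, so Q = 3. min AVC = 17.
For P < ¥17 the firm produces nothing.

¥17 per unit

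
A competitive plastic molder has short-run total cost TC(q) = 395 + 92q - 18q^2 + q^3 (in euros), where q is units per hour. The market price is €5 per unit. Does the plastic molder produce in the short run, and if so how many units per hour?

Shut down

Variable cost is VC = 92q - 18q^2 + q^3, so AVC = VC/q = 92 - 18q + q^2 and MC = dTC/dq = 92 - 36q + 3q^2.
AVC is minimized where dAVC/dq = -18 + 2q = 0, at q = 9; min AVC = 92 - 18·9 + 9^2 = €11.
P = €5 lies below min AVC = €11; no output level covers variable cost.
The firm minimizes its loss by shutting down and losing only its fixed cost of €395.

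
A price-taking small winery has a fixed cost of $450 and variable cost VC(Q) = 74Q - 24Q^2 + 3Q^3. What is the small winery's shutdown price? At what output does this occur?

The shutdown price is the minimum of AVC. VC = 74Q - 24Q^2 + 3Q^3, so AVC = 74 - 24Q + 3Q^2.
dAVC/dQ = -24 + 6Q = 0 gives Q = 4. min AVC = 74 - 24·4 + 3·4^2 = 26.
The firm shuts down for any P below $26.

$26 per unit, at Q = 4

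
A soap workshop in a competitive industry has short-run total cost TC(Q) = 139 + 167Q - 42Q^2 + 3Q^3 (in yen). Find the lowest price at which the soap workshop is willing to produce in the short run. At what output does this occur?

¥20 per unit, at Q = 7

Short-run supply begins at min AVC. From VC = 167Q - 42Q^2 + 3Q^3, AVC = 167 - 42Q + 3Q^2.
dAVC/dQ = -42 + 6Q = 0 gives Q = 7. min AVC = 167 - 42·7 + 3·7^2 = 20.
So the shutdown price is ¥20.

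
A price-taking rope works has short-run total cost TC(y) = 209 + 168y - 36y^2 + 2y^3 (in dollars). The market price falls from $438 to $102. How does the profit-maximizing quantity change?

MC = 168 - 72y + 6y^2; the shutdown threshold is min AVC = $6 (at y = 9).
With P = $438 above the shutdown price, P = MC gives y = 15.
At P = $102 ≥ min AVC, set P = MC: y = 11. The firm stays open but cuts output.

Output falls from 15 to 11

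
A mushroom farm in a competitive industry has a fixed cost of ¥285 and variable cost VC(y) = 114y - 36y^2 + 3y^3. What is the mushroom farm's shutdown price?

¥6 per unit

Short-run supply begins at min AVC. From VC = 114y - 36y^2 + 3y^3, AVC = 114 - 36y + 3y^2.
At the minimum of AVC, MC = AVC. MC = 114 - 72y + 9y^2; setting MC = AVC gives 6y^2 - 36y = 0, so y = 6. min AVC = 6.
So the shutdown price is ¥6.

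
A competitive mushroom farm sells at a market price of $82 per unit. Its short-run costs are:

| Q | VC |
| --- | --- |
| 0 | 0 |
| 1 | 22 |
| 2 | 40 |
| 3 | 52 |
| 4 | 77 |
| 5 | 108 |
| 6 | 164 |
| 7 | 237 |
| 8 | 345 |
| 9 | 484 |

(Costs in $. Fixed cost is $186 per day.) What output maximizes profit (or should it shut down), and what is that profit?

Profit at each row (π = 82Q − TC): Q=0: -186; Q=1: -126; Q=2: -62; Q=3: 8; Q=4: 65; Q=5: 116; Q=6: 142; Q=7: 151; Q=8: 125; Q=9: 68.
Profit is maximized at Q = 7. AVC there is 237/7 = $33.86 ≤ P, so producing beats shutting down (which would give -$186).

Q = 7; profit = $151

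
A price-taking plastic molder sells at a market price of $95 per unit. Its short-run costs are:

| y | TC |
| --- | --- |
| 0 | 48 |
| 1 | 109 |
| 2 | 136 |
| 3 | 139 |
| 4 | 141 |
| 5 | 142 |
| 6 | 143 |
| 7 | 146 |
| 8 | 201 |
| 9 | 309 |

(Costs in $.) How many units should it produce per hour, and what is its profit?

y = 8; profit = $559

Profit at each row (π = 95y − TC): y=0: -48; y=1: -14; y=2: 54; y=3: 146; y=4: 239; y=5: 333; y=6: 427; y=7: 519; y=8: 559; y=9: 546.
Profit is maximized at y = 8. AVC there is 153/8 = $19.12 ≤ P, so producing beats shutting down (which would give -$48).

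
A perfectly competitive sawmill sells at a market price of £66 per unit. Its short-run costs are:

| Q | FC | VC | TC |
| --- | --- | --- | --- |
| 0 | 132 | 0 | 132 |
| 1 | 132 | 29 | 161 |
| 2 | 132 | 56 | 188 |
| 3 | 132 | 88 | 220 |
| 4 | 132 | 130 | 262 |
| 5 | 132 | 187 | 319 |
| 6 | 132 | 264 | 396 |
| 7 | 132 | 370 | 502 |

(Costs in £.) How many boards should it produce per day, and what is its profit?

Profit at each row (π = 66Q − TC): Q=0: -132; Q=1: -95; Q=2: -56; Q=3: -22; Q=4: 2; Q=5: 11; Q=6: 0; Q=7: -40.
Profit is maximized at Q = 5. AVC there is 187/5 = £37.40 ≤ P, so producing beats shutting down (which would give -£132).

Q = 5; profit = £11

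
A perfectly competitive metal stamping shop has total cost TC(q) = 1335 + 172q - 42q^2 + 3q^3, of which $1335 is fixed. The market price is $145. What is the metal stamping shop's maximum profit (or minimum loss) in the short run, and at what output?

Profit = -$363 at q = 9

AVC = 172 - 42q + 3q^2; min AVC = $25 at q = 7. Since P = $145 ≥ min AVC, the firm produces.
MC = 172 - 84q + 9q^2. Setting P = MC and taking the root on the rising branch gives q* = 9.
TR = 145·9 = 1305. TC = 1335 + 333 = 1668. Profit = 1305 − 1668 = -$363.
Shutting down would mean losing the fixed cost of $1335, so operating at a loss of $363 is better by $972.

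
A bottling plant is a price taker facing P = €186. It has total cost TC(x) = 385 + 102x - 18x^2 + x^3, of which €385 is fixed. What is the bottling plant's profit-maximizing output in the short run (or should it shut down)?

From TC, MC = TC'(x) = 102 - 36x + 3x^2 and AVC = VC/x = 102 - 18x + x^2.
AVC is minimized where dAVC/dx = -18 + 2x = 0, at x = 9; min AVC = 102 - 18·9 + 9^2 = €21.
P = €186 exceeds min AVC = €21, so the firm stays open.
P = MC gives -84 - 36x + 3x^2 = 0, with roots -2 and 14. Take the larger (rising MC): x* = 14.
Check: AVC at x = 14 is €46 ≤ P, so revenue covers variable cost.
Profit = P·x − TC = 186·14 − 1029 = €1575.

Produce at x = 14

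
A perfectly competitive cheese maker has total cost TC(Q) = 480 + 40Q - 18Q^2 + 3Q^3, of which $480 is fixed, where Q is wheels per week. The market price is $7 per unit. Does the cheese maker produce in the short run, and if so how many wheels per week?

Shut down

From TC, MC = TC'(Q) = 40 - 36Q + 9Q^2 and AVC = VC/Q = 40 - 18Q + 3Q^2.
AVC hits its minimum where MC = AVC, at Q = 3, giving min AVC = 40 - 18·3 + 3·3^2 = $13.
With P < min AVC ($7 < $13), every unit sold adds to the loss.
Best response: produce nothing and absorb the $480 fixed cost.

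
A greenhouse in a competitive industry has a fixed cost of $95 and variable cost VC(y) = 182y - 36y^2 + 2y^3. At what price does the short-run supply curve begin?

$20 per unit

The shutdown price is the minimum of AVC. VC = 182y - 36y^2 + 2y^3, so AVC = 182 - 36y + 2y^2.
At the minimum of AVC, MC = AVC. MC = 182 - 72y + 6y^2; setting MC = AVC gives 4y^2 - 36y = 0, so y = 9. min AVC = 20.
The firm shuts down for any P below $20.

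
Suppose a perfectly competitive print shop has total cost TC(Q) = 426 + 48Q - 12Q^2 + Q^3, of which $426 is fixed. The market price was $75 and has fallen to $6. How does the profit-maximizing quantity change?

Output falls from 9 to 0 (the firm shuts down)

AVC = 48 - 12Q + Q^2, minimized at Q = 6 where min AVC = $12. MC = 48 - 24Q + 3Q^2.
With P = $75 above the shutdown price, P = MC gives Q = 9.
At P = $6 < min AVC = $12, price no longer covers variable cost at any output, so the firm shuts down: Q = 0.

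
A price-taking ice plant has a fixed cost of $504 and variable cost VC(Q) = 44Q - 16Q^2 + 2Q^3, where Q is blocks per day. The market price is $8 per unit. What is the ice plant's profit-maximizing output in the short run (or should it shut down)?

Shut down

From TC, MC = TC'(Q) = 44 - 32Q + 6Q^2 and AVC = VC/Q = 44 - 16Q + 2Q^2.
AVC is minimized where dAVC/dQ = -16 + 4Q = 0, at Q = 4; min AVC = 44 - 16·4 + 2·4^2 = $12.
With P < min AVC ($8 < $12), every unit sold adds to the loss.
Shutting down limits the loss to fixed cost, $504.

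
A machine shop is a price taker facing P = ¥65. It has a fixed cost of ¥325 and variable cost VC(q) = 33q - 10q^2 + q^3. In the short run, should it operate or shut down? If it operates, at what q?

Produce at q = 8

From TC, MC = TC'(q) = 33 - 20q + 3q^2 and AVC = VC/q = 33 - 10q + q^2.
AVC is minimized where dAVC/dq = -10 + 2q = 0, at q = 5; min AVC = 33 - 10·5 + 5^2 = ¥8.
P = ¥65 exceeds min AVC = ¥8, so the firm stays open.
P = MC gives -32 - 20q + 3q^2 = 0, with roots -4/3 and 8. Take the larger (rising MC): q* = 8.
Check: AVC at q = 8 is ¥17 ≤ P, so revenue covers variable cost.
Profit = P·q − TC = 65·8 − 461 = ¥59.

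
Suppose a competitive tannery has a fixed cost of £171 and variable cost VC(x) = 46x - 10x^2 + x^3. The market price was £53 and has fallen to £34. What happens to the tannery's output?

Output falls from 7 to 6

MC = 46 - 20x + 3x^2; the shutdown threshold is min AVC = £21 (at x = 5).
With P = £53 above the shutdown price, P = MC gives x = 7.
At P = £34 ≥ min AVC, set P = MC: x = 6. The firm stays open but cuts output.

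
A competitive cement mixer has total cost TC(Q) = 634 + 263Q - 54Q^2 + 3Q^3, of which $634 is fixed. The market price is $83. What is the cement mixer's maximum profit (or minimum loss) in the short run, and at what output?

Profit = -$34 at Q = 10

AVC = 263 - 54Q + 3Q^2 has its minimum $20 at Q = 9; price $83 clears that bar, so the firm operates.
MC = 263 - 108Q + 9Q^2. Setting P = MC and taking the root on the rising branch gives Q* = 10.
TR = 83·10 = 830. TC = 634 + 230 = 864. Profit = 830 − 864 = -$34.
That loss of $34 beats the $634 the firm would lose by shutting down; producing recovers $600 of fixed cost.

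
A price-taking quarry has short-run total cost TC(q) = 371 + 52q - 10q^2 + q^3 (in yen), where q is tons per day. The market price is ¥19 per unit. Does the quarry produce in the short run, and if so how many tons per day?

Strip out fixed cost: VC = 52q - 10q^2 + q^3. Then AVC = 52 - 10q + q^2 and MC = 52 - 20q + 3q^2.
AVC is minimized where dAVC/dq = -10 + 2q = 0, at q = 5; min AVC = 52 - 10·5 + 5^2 = ¥27.
P = ¥19 lies below min AVC = ¥27; no output level covers variable cost.
The firm minimizes its loss by shutting down and losing only its fixed cost of ¥371.

Shut down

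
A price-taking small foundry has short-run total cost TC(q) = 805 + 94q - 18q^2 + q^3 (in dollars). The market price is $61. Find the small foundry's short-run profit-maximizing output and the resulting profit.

Profit = -$321 at q = 11

AVC = 94 - 18q + q^2; min AVC = $13 at q = 9. Since P = $61 ≥ min AVC, the firm produces.
With MC = 94 - 36q + 3q^2, P = MC on the upward-sloping part at q* = 11.
TR = 61·11 = 671. TC = 805 + 187 = 992. Profit = 671 − 992 = -$321.
By producing, the firm covers all variable cost plus $484 of fixed cost; shutting down would lose the full $805.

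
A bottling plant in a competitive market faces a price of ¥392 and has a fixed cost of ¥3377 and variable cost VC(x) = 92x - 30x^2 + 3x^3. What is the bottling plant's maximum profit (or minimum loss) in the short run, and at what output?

AVC = 92 - 30x + 3x^2 has its minimum ¥17 at x = 5; price ¥392 clears that bar, so the firm operates.
MC = 92 - 60x + 9x^2. Setting P = MC and taking the root on the rising branch gives x* = 10.
TR = 392·10 = 3920. TC = 3377 + 920 = 4297. Profit = 3920 − 4297 = -¥377.
By producing, the firm covers all variable cost plus ¥3000 of fixed cost; shutting down would lose the full ¥3377.

Profit = -¥377 at x = 10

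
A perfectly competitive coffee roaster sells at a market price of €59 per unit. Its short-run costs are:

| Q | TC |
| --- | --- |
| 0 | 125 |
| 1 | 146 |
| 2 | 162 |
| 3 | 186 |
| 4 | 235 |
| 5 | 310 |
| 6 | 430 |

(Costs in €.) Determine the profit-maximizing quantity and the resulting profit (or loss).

Q = 4; profit = €1

Compute π = P·Q − TC at each output: Q=0: -125; Q=1: -87; Q=2: -44; Q=3: -9; Q=4: 1; Q=5: -15; Q=6: -76.
Profit is maximized at Q = 4. AVC there is 110/4 = €27.50 ≤ P, so producing beats shutting down (which would give -€125).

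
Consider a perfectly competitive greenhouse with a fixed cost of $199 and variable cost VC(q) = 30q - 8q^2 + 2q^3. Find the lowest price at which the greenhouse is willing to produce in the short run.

$22 per unit

The shutdown price is the minimum of AVC. VC = 30q - 8q^2 + 2q^3, so AVC = 30 - 8q + 2q^2.
dAVC/dq = -8 + 4q = 0 gives q = 2. min AVC = 30 - 8·2 + 2·2^2 = 22.
The firm shuts down for any P below $22.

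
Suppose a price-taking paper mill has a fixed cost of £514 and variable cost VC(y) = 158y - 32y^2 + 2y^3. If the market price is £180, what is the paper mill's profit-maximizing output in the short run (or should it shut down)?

Variable cost is VC = 158y - 32y^2 + 2y^3, so AVC = VC/y = 158 - 32y + 2y^2 and MC = dTC/dy = 158 - 64y + 6y^2.
AVC is minimized where dAVC/dy = -32 + 4y = 0, at y = 8; min AVC = 158 - 32·8 + 2·8^2 = £30.
Since P = £180 ≥ min AVC = £30, price covers variable cost and the firm should produce.
Solving P = MC: -22 - 64y + 6y^2 = 0 ⇒ y = -1/3 or 11. On the upward-sloping branch, y* = 11.
Check: AVC at y = 11 is £48 ≤ P, so revenue covers variable cost.
Profit = P·y − TC = 180·11 − 1042 = £938.

Produce at y = 11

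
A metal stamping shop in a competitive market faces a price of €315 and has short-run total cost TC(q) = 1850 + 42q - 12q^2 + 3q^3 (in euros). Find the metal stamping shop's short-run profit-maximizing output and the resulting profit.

AVC = 42 - 12q + 3q^2 has its minimum €30 at q = 2; price €315 clears that bar, so the firm operates.
With MC = 42 - 24q + 9q^2, P = MC on the upward-sloping part at q* = 7.
TR = 315·7 = 2205. TC = 1850 + 735 = 2585. Profit = 2205 − 2585 = -€380.
Shutting down would mean losing the fixed cost of €1850, so operating at a loss of €380 is better by €1470.

Profit = -€380 at q = 7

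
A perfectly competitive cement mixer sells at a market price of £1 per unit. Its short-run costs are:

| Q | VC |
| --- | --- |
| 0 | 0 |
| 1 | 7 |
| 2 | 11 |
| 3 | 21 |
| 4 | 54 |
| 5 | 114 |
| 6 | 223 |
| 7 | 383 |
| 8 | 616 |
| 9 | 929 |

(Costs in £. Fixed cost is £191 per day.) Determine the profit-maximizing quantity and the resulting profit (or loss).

Compute π = P·Q − TC at each output: Q=0: -191; Q=1: -197; Q=2: -200; Q=3: -209; Q=4: -241; Q=5: -300; Q=6: -408; Q=7: -567; Q=8: -799; Q=9: -1111.
Profit is highest at Q = 0. Equivalently, the lowest AVC in the table is 11/2 ≈ £5.50 at Q = 2, and P = £1 falls below it — price never covers variable cost, so the firm shuts down and loses only its fixed cost.

Q = 0 (shut down); profit = -£191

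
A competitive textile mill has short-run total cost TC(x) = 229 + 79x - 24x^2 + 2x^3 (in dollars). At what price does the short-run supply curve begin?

The firm shuts down when price falls below the minimum of average variable cost. AVC = VC/x = 79 - 24x + 2x^2.
At the minimum of AVC, MC = AVC. MC = 79 - 48x + 6x^2; setting MC = AVC gives 4x^2 - 24x = 0, so x = 6. min AVC = 7.
The firm shuts down for any P below $7.

$7 per unit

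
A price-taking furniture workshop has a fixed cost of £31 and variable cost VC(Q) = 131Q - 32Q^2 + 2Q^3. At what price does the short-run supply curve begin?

£3 per unit

Short-run supply begins at min AVC. From VC = 131Q - 32Q^2 + 2Q^3, AVC = 131 - 32Q + 2Q^2.
dAVC/dQ = -32 + 4Q = 0 gives Q = 8. min AVC = 131 - 32·8 + 2·8^2 = 3.
So the shutdown price is £3.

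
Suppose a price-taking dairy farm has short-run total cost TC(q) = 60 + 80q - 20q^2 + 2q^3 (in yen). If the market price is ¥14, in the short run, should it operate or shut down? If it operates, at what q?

Variable cost is VC = 80q - 20q^2 + 2q^3, so AVC = VC/q = 80 - 20q + 2q^2 and MC = dTC/dq = 80 - 40q + 6q^2.
AVC is minimized where dAVC/dq = -20 + 4q = 0, at q = 5; min AVC = 80 - 20·5 + 2·5^2 = ¥30.
With P < min AVC (¥14 < ¥30), every unit sold adds to the loss.
Shutting down limits the loss to fixed cost, ¥60.

Shut down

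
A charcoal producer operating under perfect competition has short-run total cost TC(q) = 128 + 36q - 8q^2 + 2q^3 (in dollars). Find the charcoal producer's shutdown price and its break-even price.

AVC = 36 - 8q + 2q^2; minimized at q = 2, giving min AVC = $28. That is the shutdown price.
ATC = 128/q + 36 - 8q + 2q^2. Setting dATC/dq = −128/q^2 − 8 + 4q = 0 gives q = 4 (since 4·4^3 − 8·4^2 = 128).
min ATC = 128/4 + 36 − 8·4 + 2·4^2 = $68. That is the break-even price.
For $28 ≤ P < $68 the firm produces at a loss; below $28 it shuts down.

Shutdown price = $28; break-even price = $68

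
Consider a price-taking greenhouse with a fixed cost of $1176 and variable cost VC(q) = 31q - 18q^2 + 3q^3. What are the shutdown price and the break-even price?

Shutdown price = min AVC. AVC = 31 - 18q + 3q^2, with vertex at q = 3 and minimum $4.
ATC = 1176/q + 31 - 18q + 3q^2. Setting dATC/dq = −1176/q^2 − 18 + 6q = 0 gives q = 7 (since 6·7^3 − 18·7^2 = 1176).
min ATC = 1176/7 + 31 − 18·7 + 3·7^2 = $220. That is the break-even price.
For $4 ≤ P < $220 the firm produces at a loss; below $4 it shuts down.

Shutdown price = $4; break-even price = $220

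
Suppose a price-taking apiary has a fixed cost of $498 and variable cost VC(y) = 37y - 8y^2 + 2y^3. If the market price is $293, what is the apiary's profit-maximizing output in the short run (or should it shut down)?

Variable cost is VC = 37y - 8y^2 + 2y^3, so AVC = VC/y = 37 - 8y + 2y^2 and MC = dTC/dy = 37 - 16y + 6y^2.
AVC hits its minimum where MC = AVC, at y = 2, giving min AVC = 37 - 8·2 + 2·2^2 = $29.
P = $293 exceeds min AVC = $29, so the firm stays open.
Solving P = MC: -256 - 16y + 6y^2 = 0 ⇒ y = -16/3 or 8. On the upward-sloping branch, y* = 8.
Check: AVC at y = 8 is $101 ≤ P, so revenue covers variable cost.
Profit = P·y − TC = 293·8 − 1306 = $1038.

Produce at y = 8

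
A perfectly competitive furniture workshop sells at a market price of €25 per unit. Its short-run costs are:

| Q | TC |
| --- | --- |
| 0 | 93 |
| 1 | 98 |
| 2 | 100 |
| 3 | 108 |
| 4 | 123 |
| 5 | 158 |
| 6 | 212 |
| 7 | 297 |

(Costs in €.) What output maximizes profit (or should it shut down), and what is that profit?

Q = 4; profit = -€23

Compute π = P·Q − TC at each output: Q=0: -93; Q=1: -73; Q=2: -50; Q=3: -33; Q=4: -23; Q=5: -33; Q=6: -62; Q=7: -122.
Profit is maximized at Q = 4. AVC there is 30/4 = €7.50 ≤ P, so producing beats shutting down (which would give -€93).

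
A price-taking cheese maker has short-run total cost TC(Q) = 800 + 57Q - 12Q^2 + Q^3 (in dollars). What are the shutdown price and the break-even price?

AVC = 57 - 12Q + Q^2; minimized at Q = 6, giving min AVC = $21. That is the shutdown price.
ATC = 800/Q + 57 - 12Q + Q^2. Setting dATC/dQ = −800/Q^2 − 12 + 2Q = 0 gives Q = 10 (since 2·10^3 − 12·10^2 = 800).
min ATC = 800/10 + 57 − 12·10 + 10^2 = $117. That is the break-even price.
Between these two prices the firm operates at a loss; above $117 it earns a profit.

Shutdown price = $21; break-even price = $117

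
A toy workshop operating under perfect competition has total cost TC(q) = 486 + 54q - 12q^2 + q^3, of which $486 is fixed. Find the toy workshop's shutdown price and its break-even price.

Shutdown price = $18; break-even price = $81

Shutdown price = min AVC. AVC = 54 - 12q + q^2, with vertex at q = 6 and minimum $18.
ATC = 486/q + 54 - 12q + q^2. Setting dATC/dq = −486/q^2 − 12 + 2q = 0 gives q = 9 (since 2·9^3 − 12·9^2 = 486).
min ATC = 486/9 + 54 − 12·9 + 9^2 = $81. That is the break-even price.
Between these two prices the firm operates at a loss; above $81 it earns a profit.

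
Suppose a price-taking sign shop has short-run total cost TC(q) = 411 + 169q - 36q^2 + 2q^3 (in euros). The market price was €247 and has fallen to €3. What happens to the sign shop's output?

MC = 169 - 72q + 6q^2; the shutdown threshold is min AVC = €7 (at q = 9).
At P = €247 ≥ min AVC, set P = MC on the rising branch: q = 13.
At P = €3 < min AVC = €7, price no longer covers variable cost at any output, so the firm shuts down: q = 0.

Output falls from 13 to 0 (the firm shuts down)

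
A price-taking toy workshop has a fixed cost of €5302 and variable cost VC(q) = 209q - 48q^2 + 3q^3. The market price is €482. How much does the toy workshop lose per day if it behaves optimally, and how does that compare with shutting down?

AVC = 209 - 48q + 3q^2; min AVC = €17 at q = 8. Since P = €482 ≥ min AVC, the firm produces.
With MC = 209 - 96q + 9q^2, P = MC on the upward-sloping part at q* = 13.
TR = 482·13 = 6266. TC = 5302 + 1196 = 6498. Profit = 6266 − 6498 = -€232.
That loss of €232 beats the €5302 the firm would lose by shutting down; producing recovers €5070 of fixed cost.

Profit = -€232 at q = 13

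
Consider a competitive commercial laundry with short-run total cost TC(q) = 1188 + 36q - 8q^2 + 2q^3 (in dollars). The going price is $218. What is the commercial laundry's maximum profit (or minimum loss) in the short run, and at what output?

Profit = -$208 at q = 7

AVC = 36 - 8q + 2q^2 has its minimum $28 at q = 2; price $218 clears that bar, so the firm operates.
With MC = 36 - 16q + 6q^2, P = MC on the upward-sloping part at q* = 7.
TR = 218·7 = 1526. TC = 1188 + 546 = 1734. Profit = 1526 − 1734 = -$208.
By producing, the firm covers all variable cost plus $980 of fixed cost; shutting down would lose the full $1188.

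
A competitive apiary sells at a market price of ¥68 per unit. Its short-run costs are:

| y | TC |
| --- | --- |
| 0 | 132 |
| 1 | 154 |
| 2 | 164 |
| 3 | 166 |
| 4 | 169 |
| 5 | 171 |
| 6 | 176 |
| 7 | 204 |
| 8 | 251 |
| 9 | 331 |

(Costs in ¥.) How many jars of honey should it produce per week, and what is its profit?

y = 8; profit = ¥293

Tabulate TR − TC: y=0: -132; y=1: -86; y=2: -28; y=3: 38; y=4: 103; y=5: 169; y=6: 232; y=7: 272; y=8: 293; y=9: 281.
Profit is maximized at y = 8. AVC there is 119/8 = ¥14.88 ≤ P, so producing beats shutting down (which would give -¥132).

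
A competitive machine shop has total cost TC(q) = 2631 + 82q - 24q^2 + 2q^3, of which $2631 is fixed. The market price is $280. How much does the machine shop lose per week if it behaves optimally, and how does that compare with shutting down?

AVC = 82 - 24q + 2q^2; min AVC = $10 at q = 6. Since P = $280 ≥ min AVC, the firm produces.
With MC = 82 - 48q + 6q^2, P = MC on the upward-sloping part at q* = 11.
TR = 280·11 = 3080. TC = 2631 + 660 = 3291. Profit = 3080 − 3291 = -$211.
That loss of $211 beats the $2631 the firm would lose by shutting down; producing recovers $2420 of fixed cost.

Profit = -$211 at q = 11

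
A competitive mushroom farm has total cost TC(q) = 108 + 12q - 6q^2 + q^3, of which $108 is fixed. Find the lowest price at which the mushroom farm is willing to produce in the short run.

$3 per unit

The firm shuts down when price falls below the minimum of average variable cost. AVC = VC/q = 12 - 6q + q^2.
dAVC/dq = -6 + 2q = 0 gives q = 3. min AVC = 12 - 6·3 + 3^2 = 3.
So the shutdown price is $3.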